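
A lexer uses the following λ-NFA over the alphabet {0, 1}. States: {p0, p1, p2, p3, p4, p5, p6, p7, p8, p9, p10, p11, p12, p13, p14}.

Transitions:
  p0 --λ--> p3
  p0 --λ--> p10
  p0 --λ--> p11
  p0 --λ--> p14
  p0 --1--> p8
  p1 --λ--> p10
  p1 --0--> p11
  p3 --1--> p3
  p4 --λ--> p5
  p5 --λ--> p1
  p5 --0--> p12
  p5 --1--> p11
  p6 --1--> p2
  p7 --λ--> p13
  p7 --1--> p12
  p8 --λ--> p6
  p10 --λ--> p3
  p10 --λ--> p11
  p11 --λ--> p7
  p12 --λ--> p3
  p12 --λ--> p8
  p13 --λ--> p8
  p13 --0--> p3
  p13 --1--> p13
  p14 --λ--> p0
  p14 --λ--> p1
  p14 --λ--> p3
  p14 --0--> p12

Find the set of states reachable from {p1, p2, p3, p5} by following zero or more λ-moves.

Start with {p1, p2, p3, p5}.
From p1 via λ: add p10.
From p10 via λ: add p11.
From p11 via λ: add p7.
From p7 via λ: add p13.
From p13 via λ: add p8.
From p8 via λ: add p6.
No new states can be added; the closed set is {p1, p2, p3, p5, p6, p7, p8, p10, p11, p13}.

{p1, p2, p3, p5, p6, p7, p8, p10, p11, p13}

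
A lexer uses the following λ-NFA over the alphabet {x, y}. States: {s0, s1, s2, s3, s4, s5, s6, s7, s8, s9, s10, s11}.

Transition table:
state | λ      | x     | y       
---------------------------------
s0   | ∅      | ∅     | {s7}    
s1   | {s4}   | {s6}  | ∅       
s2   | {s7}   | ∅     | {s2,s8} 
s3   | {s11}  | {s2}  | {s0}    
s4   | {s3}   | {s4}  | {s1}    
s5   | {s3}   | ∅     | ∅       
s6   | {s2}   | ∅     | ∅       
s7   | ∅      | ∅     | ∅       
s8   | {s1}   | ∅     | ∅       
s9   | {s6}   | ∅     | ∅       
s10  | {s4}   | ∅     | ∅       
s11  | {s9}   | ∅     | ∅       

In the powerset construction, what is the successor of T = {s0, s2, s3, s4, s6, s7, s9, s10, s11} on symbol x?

{s2, s3, s4, s6, s7, s9, s11}

s3 on x → {s2}.
s4 on x → {s4}.
No x-transition from s0, s2, s6, s7, s9, s10, s11.
Union after reading x: {s2, s4}.
Now take the λ-closure:
From s2 via λ: add s7.
From s4 via λ: add s3.
From s3 via λ: add s11.
From s11 via λ: add s9.
From s9 via λ: add s6.
No new states can be added; the closed set is {s2, s3, s4, s6, s7, s9, s11}.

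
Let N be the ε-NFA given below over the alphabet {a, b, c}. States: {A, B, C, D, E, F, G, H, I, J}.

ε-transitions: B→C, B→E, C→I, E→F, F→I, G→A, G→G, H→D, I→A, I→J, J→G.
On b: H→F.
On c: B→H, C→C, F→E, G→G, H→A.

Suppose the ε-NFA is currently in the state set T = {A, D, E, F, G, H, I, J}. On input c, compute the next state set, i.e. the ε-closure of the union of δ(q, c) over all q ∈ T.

{A, E, F, G, I, J}

F on c → {E}.
G on c → {G}.
H on c → {A}.
No c-transition from A, D, E, I, J.
Union after reading c: {A, E, G}.
Now take the ε-closure:
From E via ε: add F.
From F via ε: add I.
From I via ε: add J.
No new states can be added; the closed set is {A, E, F, G, I, J}.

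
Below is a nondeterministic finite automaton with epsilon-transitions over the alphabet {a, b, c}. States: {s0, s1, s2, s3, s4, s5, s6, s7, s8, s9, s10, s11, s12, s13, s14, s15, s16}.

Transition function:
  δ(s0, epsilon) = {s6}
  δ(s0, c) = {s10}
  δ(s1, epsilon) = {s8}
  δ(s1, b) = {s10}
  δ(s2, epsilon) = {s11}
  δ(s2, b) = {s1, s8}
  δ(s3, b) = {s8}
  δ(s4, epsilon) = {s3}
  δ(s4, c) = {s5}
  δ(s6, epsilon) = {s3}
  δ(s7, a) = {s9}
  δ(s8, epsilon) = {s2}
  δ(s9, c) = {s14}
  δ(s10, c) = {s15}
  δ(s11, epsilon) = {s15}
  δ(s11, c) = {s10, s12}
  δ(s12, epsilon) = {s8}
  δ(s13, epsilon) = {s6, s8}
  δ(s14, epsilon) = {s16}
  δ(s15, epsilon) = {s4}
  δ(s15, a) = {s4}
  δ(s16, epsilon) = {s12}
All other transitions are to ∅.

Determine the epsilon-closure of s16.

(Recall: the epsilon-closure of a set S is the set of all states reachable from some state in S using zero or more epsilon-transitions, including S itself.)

{s2, s3, s4, s8, s11, s12, s15, s16}

Start with {s16}.
From s16 via epsilon: add s12.
From s12 via epsilon: add s8.
From s8 via epsilon: add s2.
From s2 via epsilon: add s11.
From s11 via epsilon: add s15.
From s15 via epsilon: add s4.
From s4 via epsilon: add s3.
No new states can be added; the closed set is {s2, s3, s4, s8, s11, s12, s15, s16}.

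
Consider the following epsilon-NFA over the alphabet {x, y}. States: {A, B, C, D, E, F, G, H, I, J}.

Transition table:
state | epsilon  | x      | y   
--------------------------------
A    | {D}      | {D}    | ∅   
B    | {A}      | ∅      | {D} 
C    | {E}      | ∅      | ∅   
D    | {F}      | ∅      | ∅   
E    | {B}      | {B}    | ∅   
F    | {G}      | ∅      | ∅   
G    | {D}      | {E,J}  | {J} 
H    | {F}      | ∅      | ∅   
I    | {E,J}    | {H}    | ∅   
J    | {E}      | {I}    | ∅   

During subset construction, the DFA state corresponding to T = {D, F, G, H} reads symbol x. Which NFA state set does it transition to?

G on x → {E, J}.
No x-transition from D, F, H.
Union after reading x: {E, J}.
Now take the epsilon-closure:
From E via epsilon: add B.
From B via epsilon: add A.
From A via epsilon: add D.
From D via epsilon: add F.
From F via epsilon: add G.
No new states can be added; the closed set is {A, B, D, E, F, G, J}.

{A, B, D, E, F, G, J}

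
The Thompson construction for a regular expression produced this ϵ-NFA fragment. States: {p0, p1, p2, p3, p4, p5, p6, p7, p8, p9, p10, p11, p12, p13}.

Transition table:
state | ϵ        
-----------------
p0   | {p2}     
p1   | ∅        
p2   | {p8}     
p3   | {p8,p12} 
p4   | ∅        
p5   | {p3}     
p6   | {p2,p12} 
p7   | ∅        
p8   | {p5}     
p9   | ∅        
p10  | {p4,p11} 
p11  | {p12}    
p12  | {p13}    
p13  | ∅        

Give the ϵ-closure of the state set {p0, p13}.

Start with {p0, p13}.
From p0 via ϵ: add p2.
From p2 via ϵ: add p8.
From p8 via ϵ: add p5.
From p5 via ϵ: add p3.
From p3 via ϵ: add p12.
No new states can be added; the closed set is {p0, p2, p3, p5, p8, p12, p13}.

{p0, p2, p3, p5, p8, p12, p13}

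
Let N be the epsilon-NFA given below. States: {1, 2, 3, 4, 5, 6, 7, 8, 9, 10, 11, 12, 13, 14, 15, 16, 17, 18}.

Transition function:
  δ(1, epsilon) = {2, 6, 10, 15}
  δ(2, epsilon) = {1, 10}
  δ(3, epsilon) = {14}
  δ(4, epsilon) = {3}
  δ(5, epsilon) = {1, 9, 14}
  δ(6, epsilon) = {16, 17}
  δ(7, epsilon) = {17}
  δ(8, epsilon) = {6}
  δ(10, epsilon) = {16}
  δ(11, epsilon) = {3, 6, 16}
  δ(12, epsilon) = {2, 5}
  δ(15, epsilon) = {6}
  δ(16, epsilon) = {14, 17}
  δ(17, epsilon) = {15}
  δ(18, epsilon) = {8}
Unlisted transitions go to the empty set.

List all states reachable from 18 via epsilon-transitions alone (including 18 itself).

{6, 8, 14, 15, 16, 17, 18}

Start with {18}.
From 18 via epsilon: add 8.
From 8 via epsilon: add 6.
From 6 via epsilon: add 16, 17.
From 16 via epsilon: add 14.
From 17 via epsilon: add 15.
No new states can be added; the closed set is {6, 8, 14, 15, 16, 17, 18}.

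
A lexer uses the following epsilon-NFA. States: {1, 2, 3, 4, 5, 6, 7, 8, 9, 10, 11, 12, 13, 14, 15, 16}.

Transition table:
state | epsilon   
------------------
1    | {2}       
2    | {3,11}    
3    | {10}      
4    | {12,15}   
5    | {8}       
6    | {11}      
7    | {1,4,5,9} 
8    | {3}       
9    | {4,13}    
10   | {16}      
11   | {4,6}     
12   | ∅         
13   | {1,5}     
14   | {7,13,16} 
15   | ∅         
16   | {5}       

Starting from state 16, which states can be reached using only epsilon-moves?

{3, 5, 8, 10, 16}

Start with {16}.
From 16 via epsilon: add 5.
From 5 via epsilon: add 8.
From 8 via epsilon: add 3.
From 3 via epsilon: add 10.
No new states can be added; the closed set is {3, 5, 8, 10, 16}.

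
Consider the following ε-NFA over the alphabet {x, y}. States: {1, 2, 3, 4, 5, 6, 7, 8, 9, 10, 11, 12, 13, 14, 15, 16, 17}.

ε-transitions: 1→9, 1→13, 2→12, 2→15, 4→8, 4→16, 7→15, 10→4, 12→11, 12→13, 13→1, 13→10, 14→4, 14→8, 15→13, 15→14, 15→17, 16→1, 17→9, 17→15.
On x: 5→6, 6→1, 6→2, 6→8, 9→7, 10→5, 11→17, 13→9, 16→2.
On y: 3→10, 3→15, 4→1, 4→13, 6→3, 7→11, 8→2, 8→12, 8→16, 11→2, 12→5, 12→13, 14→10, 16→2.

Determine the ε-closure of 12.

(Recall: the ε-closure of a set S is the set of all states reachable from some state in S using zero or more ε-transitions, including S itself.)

Start with {12}.
From 12 via ε: add 11, 13.
From 13 via ε: add 1, 10.
From 1 via ε: add 9.
From 10 via ε: add 4.
From 4 via ε: add 8, 16.
No new states can be added; the closed set is {1, 4, 8, 9, 10, 11, 12, 13, 16}.

{1, 4, 8, 9, 10, 11, 12, 13, 16}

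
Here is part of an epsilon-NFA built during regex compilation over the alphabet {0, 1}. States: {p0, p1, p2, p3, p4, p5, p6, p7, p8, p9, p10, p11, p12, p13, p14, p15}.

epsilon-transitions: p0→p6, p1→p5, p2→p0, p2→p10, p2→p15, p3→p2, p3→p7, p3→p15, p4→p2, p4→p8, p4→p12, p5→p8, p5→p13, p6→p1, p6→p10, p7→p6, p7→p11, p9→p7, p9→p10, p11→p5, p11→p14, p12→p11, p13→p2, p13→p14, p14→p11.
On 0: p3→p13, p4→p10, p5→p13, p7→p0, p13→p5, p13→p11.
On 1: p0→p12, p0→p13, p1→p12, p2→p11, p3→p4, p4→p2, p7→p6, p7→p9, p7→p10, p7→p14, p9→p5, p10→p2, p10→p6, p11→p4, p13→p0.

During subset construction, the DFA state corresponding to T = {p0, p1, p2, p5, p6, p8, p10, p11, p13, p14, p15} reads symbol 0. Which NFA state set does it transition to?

{p0, p1, p2, p5, p6, p8, p10, p11, p13, p14, p15}

p5 on 0 → {p13}.
p13 on 0 → {p5, p11}.
No 0-transition from p0, p1, p2, p6, p8, p10, p11, p14, p15.
Union after reading 0: {p5, p11, p13}.
Now take the epsilon-closure:
From p5 via epsilon: add p8.
From p11 via epsilon: add p14.
From p13 via epsilon: add p2.
From p2 via epsilon: add p0, p10, p15.
From p0 via epsilon: add p6.
From p6 via epsilon: add p1.
No new states can be added; the closed set is {p0, p1, p2, p5, p6, p8, p10, p11, p13, p14, p15}.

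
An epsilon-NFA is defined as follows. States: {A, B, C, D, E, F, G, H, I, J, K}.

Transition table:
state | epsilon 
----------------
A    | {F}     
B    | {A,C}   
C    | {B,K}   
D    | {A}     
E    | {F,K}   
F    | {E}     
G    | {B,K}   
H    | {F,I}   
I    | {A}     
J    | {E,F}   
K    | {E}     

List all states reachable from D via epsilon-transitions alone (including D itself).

{A, D, E, F, K}

Start with {D}.
From D via epsilon: add A.
From A via epsilon: add F.
From F via epsilon: add E.
From E via epsilon: add K.
No new states can be added; the closed set is {A, D, E, F, K}.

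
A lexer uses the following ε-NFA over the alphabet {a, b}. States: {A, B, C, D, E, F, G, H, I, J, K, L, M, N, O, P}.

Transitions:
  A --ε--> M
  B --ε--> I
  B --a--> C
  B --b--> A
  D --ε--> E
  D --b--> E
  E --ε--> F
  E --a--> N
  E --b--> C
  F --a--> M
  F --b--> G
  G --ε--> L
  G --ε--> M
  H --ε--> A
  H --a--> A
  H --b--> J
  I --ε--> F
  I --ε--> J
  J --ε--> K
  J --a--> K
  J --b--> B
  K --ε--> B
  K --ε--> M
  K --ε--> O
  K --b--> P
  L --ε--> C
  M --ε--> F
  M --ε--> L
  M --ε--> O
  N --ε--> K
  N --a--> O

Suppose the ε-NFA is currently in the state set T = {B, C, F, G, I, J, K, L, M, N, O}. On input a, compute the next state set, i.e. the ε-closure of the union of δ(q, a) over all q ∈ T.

{B, C, F, I, J, K, L, M, O}

B on a → {C}.
F on a → {M}.
J on a → {K}.
N on a → {O}.
No a-transition from C, G, I, K, L, M, O.
Union after reading a: {C, K, M, O}.
Now take the ε-closure:
From K via ε: add B.
From M via ε: add F, L.
From B via ε: add I.
From I via ε: add J.
No new states can be added; the closed set is {B, C, F, I, J, K, L, M, O}.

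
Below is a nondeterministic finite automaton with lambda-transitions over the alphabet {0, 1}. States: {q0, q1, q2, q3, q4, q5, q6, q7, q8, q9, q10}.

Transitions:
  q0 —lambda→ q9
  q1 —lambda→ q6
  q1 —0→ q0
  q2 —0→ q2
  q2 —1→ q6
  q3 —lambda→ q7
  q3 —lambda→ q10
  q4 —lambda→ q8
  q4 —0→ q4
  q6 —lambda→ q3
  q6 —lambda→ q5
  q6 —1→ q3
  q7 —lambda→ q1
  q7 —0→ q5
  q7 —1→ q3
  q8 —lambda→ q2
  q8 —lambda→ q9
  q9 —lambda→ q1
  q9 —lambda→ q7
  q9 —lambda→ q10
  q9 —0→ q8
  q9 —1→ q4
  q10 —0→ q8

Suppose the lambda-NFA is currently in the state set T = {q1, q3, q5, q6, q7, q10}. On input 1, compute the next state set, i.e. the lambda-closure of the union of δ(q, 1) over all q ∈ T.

q6 on 1 → {q3}.
q7 on 1 → {q3}.
No 1-transition from q1, q3, q5, q10.
Union after reading 1: {q3}.
Now take the lambda-closure:
From q3 via lambda: add q7, q10.
From q7 via lambda: add q1.
From q1 via lambda: add q6.
From q6 via lambda: add q5.
No new states can be added; the closed set is {q1, q3, q5, q6, q7, q10}.

{q1, q3, q5, q6, q7, q10}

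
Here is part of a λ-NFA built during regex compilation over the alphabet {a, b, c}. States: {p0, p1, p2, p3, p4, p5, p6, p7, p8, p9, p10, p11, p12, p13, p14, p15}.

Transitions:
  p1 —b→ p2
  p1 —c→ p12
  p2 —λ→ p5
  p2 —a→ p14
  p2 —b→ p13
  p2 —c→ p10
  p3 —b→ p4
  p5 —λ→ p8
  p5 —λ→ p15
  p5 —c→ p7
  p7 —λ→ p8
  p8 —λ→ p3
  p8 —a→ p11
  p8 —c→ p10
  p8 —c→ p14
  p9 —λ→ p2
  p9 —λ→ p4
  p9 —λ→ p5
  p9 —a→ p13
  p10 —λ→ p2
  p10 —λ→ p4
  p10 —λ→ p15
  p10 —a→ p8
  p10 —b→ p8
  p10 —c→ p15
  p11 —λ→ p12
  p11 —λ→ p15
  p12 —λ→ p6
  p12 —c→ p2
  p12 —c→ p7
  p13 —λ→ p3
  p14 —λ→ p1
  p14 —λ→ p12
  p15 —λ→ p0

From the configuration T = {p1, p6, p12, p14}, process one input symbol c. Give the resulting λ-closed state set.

{p0, p2, p3, p5, p6, p7, p8, p12, p15}

p1 on c → {p12}.
p12 on c → {p2, p7}.
No c-transition from p6, p14.
Union after reading c: {p2, p7, p12}.
Now take the λ-closure:
From p2 via λ: add p5.
From p7 via λ: add p8.
From p12 via λ: add p6.
From p5 via λ: add p15.
From p8 via λ: add p3.
From p15 via λ: add p0.
No new states can be added; the closed set is {p0, p2, p3, p5, p6, p7, p8, p12, p15}.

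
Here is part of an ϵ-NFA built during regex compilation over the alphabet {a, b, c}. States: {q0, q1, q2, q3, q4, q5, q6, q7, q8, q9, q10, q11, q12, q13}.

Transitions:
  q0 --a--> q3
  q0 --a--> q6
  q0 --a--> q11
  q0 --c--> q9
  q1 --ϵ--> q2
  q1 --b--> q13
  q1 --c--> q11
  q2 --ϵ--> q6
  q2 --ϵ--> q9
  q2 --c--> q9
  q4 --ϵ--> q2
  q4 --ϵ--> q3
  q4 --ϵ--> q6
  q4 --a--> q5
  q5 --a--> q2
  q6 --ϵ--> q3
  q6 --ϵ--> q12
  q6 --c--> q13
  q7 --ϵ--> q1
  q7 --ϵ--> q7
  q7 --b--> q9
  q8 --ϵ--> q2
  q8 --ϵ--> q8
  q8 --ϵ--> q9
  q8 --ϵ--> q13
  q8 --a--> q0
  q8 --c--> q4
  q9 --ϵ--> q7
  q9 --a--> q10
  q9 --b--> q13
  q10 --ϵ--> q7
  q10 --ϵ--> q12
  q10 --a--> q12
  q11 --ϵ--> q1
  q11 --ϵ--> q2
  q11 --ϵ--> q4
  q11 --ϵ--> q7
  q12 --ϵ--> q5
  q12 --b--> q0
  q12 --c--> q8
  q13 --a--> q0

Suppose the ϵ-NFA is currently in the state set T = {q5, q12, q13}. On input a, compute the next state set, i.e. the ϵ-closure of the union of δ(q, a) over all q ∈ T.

q5 on a → {q2}.
q13 on a → {q0}.
No a-transition from q12.
Union after reading a: {q0, q2}.
Now take the ϵ-closure:
From q2 via ϵ: add q6, q9.
From q6 via ϵ: add q3, q12.
From q9 via ϵ: add q7.
From q7 via ϵ: add q1.
From q12 via ϵ: add q5.
No new states can be added; the closed set is {q0, q1, q2, q3, q5, q6, q7, q9, q12}.

{q0, q1, q2, q3, q5, q6, q7, q9, q12}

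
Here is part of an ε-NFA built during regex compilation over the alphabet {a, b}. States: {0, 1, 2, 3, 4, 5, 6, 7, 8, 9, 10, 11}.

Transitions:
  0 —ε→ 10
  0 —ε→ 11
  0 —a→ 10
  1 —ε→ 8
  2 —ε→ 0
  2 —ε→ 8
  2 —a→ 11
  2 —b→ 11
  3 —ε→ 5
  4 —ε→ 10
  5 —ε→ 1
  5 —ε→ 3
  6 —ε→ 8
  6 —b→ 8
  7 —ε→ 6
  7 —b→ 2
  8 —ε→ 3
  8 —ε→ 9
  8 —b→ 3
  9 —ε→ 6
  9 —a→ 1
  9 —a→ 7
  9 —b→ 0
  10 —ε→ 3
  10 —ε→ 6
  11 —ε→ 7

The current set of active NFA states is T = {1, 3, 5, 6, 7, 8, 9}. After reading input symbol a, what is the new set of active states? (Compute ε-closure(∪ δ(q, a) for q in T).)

9 on a → {1, 7}.
No a-transition from 1, 3, 5, 6, 7, 8.
Union after reading a: {1, 7}.
Now take the ε-closure:
From 1 via ε: add 8.
From 7 via ε: add 6.
From 8 via ε: add 3, 9.
From 3 via ε: add 5.
No new states can be added; the closed set is {1, 3, 5, 6, 7, 8, 9}.

{1, 3, 5, 6, 7, 8, 9}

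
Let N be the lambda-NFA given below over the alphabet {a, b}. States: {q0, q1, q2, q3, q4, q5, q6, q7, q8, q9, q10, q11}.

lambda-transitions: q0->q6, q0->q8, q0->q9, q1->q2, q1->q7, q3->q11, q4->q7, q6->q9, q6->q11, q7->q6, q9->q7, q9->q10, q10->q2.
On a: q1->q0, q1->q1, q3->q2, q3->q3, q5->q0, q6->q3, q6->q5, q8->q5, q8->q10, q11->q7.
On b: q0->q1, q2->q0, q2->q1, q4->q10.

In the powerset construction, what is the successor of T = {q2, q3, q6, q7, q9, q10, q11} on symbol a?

{q2, q3, q5, q6, q7, q9, q10, q11}

q3 on a → {q2, q3}.
q6 on a → {q3, q5}.
q11 on a → {q7}.
No a-transition from q2, q7, q9, q10.
Union after reading a: {q2, q3, q5, q7}.
Now take the lambda-closure:
From q3 via lambda: add q11.
From q7 via lambda: add q6.
From q6 via lambda: add q9.
From q9 via lambda: add q10.
No new states can be added; the closed set is {q2, q3, q5, q6, q7, q9, q10, q11}.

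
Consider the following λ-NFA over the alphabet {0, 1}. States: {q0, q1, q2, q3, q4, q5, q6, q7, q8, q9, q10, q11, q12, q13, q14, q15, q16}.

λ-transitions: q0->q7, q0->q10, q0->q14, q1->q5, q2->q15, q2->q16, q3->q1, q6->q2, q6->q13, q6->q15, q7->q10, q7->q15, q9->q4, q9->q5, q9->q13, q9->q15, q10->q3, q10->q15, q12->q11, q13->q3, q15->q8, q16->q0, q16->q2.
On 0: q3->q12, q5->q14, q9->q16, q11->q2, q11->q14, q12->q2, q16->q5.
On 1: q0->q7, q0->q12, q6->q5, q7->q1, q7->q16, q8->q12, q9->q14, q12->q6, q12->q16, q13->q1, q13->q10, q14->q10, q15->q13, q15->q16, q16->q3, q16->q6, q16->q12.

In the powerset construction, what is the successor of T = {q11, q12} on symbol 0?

q11 on 0 → {q2, q14}.
q12 on 0 → {q2}.
Union after reading 0: {q2, q14}.
Now take the λ-closure:
From q2 via λ: add q15, q16.
From q15 via λ: add q8.
From q16 via λ: add q0.
From q0 via λ: add q7, q10.
From q10 via λ: add q3.
From q3 via λ: add q1.
From q1 via λ: add q5.
No new states can be added; the closed set is {q0, q1, q2, q3, q5, q7, q8, q10, q14, q15, q16}.

{q0, q1, q2, q3, q5, q7, q8, q10, q14, q15, q16}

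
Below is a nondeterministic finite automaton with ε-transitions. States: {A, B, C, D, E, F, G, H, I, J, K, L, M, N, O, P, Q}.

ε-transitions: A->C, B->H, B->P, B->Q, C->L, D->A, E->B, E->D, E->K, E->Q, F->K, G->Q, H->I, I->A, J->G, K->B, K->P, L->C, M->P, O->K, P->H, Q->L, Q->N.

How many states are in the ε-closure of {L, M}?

7

Start with {L, M}.
From L via ε: add C.
From M via ε: add P.
From P via ε: add H.
From H via ε: add I.
From I via ε: add A.
ε-closure = {A, C, H, I, L, M, P}, which has 7 states.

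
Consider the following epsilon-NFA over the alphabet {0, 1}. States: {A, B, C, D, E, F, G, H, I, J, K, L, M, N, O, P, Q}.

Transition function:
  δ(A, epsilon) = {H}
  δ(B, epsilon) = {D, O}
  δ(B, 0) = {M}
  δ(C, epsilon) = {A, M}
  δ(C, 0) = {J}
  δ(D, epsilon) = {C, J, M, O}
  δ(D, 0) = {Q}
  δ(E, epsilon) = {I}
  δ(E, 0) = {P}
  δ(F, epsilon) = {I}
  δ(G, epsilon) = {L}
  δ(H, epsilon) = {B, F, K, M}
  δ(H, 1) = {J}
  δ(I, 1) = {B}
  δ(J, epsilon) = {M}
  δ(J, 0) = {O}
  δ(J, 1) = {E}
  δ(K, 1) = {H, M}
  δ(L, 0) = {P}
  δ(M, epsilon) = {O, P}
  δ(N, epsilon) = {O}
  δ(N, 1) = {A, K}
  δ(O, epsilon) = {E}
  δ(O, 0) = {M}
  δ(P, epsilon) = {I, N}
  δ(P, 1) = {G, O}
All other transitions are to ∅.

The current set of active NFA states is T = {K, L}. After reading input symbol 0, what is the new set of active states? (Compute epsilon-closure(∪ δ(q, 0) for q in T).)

{E, I, N, O, P}

L on 0 → {P}.
No 0-transition from K.
Union after reading 0: {P}.
Now take the epsilon-closure:
From P via epsilon: add I, N.
From N via epsilon: add O.
From O via epsilon: add E.
No new states can be added; the closed set is {E, I, N, O, P}.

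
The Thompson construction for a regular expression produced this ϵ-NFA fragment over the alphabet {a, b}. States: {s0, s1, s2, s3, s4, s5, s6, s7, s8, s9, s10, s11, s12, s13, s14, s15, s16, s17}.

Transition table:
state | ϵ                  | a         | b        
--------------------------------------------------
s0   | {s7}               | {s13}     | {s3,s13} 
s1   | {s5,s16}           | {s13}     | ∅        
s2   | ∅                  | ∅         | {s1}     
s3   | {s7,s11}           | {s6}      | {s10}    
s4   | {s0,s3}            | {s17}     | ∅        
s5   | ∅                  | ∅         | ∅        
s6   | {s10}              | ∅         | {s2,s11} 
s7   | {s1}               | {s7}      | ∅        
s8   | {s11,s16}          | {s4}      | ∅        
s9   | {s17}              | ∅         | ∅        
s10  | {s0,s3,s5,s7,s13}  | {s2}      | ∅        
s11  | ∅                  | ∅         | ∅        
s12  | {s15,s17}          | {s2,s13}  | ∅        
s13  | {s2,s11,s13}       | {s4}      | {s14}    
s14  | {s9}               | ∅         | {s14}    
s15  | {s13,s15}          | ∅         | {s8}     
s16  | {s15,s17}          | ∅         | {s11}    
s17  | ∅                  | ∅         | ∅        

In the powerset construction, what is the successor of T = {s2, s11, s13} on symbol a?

{s0, s1, s2, s3, s4, s5, s7, s11, s13, s15, s16, s17}

s13 on a → {s4}.
No a-transition from s2, s11.
Union after reading a: {s4}.
Now take the ϵ-closure:
From s4 via ϵ: add s0, s3.
From s0 via ϵ: add s7.
From s3 via ϵ: add s11.
From s7 via ϵ: add s1.
From s1 via ϵ: add s5, s16.
From s16 via ϵ: add s15, s17.
From s15 via ϵ: add s13.
From s13 via ϵ: add s2.
No new states can be added; the closed set is {s0, s1, s2, s3, s4, s5, s7, s11, s13, s15, s16, s17}.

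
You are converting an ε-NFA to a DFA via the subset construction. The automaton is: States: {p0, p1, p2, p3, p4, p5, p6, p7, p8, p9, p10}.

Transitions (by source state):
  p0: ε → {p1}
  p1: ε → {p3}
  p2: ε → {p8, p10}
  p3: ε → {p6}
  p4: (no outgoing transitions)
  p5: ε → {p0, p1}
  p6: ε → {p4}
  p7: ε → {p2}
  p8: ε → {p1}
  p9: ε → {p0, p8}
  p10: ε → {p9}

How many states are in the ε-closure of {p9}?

7

Start with {p9}.
From p9 via ε: add p0, p8.
From p0 via ε: add p1.
From p1 via ε: add p3.
From p3 via ε: add p6.
From p6 via ε: add p4.
ε-closure = {p0, p1, p3, p4, p6, p8, p9}, which has 7 states.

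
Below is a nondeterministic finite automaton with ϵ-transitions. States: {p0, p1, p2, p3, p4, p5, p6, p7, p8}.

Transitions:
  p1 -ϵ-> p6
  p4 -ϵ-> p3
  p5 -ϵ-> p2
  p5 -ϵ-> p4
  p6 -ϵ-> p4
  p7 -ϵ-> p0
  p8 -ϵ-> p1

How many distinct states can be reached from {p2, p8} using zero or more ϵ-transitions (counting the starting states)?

Start with {p2, p8}.
From p8 via ϵ: add p1.
From p1 via ϵ: add p6.
From p6 via ϵ: add p4.
From p4 via ϵ: add p3.
ϵ-closure = {p1, p2, p3, p4, p6, p8}, which has 6 states.

6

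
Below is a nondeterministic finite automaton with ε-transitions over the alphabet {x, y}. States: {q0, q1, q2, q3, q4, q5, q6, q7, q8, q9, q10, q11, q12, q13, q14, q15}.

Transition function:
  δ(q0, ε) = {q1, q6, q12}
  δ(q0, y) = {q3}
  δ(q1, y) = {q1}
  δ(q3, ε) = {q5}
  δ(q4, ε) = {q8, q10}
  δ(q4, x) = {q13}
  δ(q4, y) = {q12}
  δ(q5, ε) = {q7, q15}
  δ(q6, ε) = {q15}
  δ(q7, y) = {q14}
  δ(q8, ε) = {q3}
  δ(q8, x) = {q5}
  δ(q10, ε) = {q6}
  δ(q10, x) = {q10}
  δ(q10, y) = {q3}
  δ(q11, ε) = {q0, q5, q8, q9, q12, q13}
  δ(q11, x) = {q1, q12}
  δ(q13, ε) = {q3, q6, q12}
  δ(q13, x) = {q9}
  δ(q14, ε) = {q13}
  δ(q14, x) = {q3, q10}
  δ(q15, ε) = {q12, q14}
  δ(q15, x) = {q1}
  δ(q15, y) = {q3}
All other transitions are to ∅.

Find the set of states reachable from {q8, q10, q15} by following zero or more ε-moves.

Start with {q8, q10, q15}.
From q8 via ε: add q3.
From q10 via ε: add q6.
From q15 via ε: add q12, q14.
From q3 via ε: add q5.
From q14 via ε: add q13.
From q5 via ε: add q7.
No new states can be added; the closed set is {q3, q5, q6, q7, q8, q10, q12, q13, q14, q15}.

{q3, q5, q6, q7, q8, q10, q12, q13, q14, q15}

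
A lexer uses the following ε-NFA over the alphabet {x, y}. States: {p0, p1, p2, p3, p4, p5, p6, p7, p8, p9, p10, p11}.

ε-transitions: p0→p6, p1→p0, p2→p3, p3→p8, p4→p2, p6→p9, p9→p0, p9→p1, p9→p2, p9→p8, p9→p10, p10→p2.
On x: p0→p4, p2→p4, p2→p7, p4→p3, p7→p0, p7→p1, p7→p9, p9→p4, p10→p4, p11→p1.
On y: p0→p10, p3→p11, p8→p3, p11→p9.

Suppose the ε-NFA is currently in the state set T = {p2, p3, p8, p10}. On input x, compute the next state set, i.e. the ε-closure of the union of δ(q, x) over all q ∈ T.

{p2, p3, p4, p7, p8}

p2 on x → {p4, p7}.
p10 on x → {p4}.
No x-transition from p3, p8.
Union after reading x: {p4, p7}.
Now take the ε-closure:
From p4 via ε: add p2.
From p2 via ε: add p3.
From p3 via ε: add p8.
No new states can be added; the closed set is {p2, p3, p4, p7, p8}.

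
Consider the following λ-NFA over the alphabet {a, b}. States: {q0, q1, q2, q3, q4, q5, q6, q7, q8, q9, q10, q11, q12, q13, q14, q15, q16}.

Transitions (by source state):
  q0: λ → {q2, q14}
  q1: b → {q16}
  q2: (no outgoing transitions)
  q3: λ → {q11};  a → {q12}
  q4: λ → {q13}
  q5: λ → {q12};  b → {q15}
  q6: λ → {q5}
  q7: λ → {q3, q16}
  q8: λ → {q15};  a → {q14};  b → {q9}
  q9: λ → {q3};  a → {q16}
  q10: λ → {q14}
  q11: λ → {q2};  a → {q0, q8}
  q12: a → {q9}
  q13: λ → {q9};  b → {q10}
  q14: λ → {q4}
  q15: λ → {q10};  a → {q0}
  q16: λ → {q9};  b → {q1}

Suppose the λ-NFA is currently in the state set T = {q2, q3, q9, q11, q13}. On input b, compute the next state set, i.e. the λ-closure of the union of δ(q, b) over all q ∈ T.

{q2, q3, q4, q9, q10, q11, q13, q14}

q13 on b → {q10}.
No b-transition from q2, q3, q9, q11.
Union after reading b: {q10}.
Now take the λ-closure:
From q10 via λ: add q14.
From q14 via λ: add q4.
From q4 via λ: add q13.
From q13 via λ: add q9.
From q9 via λ: add q3.
From q3 via λ: add q11.
From q11 via λ: add q2.
No new states can be added; the closed set is {q2, q3, q4, q9, q10, q11, q13, q14}.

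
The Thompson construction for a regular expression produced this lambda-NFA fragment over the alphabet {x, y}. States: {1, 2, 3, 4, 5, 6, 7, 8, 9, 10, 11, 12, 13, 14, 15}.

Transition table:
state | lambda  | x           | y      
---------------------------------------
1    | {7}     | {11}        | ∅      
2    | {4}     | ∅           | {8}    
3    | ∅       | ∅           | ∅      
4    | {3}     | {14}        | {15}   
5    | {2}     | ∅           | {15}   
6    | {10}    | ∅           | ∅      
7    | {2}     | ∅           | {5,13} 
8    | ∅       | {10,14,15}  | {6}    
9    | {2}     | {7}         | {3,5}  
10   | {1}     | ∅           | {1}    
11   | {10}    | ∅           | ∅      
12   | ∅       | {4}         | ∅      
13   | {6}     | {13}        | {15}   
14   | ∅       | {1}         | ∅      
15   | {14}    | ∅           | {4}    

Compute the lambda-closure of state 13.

{1, 2, 3, 4, 6, 7, 10, 13}

Start with {13}.
From 13 via lambda: add 6.
From 6 via lambda: add 10.
From 10 via lambda: add 1.
From 1 via lambda: add 7.
From 7 via lambda: add 2.
From 2 via lambda: add 4.
From 4 via lambda: add 3.
No new states can be added; the closed set is {1, 2, 3, 4, 6, 7, 10, 13}.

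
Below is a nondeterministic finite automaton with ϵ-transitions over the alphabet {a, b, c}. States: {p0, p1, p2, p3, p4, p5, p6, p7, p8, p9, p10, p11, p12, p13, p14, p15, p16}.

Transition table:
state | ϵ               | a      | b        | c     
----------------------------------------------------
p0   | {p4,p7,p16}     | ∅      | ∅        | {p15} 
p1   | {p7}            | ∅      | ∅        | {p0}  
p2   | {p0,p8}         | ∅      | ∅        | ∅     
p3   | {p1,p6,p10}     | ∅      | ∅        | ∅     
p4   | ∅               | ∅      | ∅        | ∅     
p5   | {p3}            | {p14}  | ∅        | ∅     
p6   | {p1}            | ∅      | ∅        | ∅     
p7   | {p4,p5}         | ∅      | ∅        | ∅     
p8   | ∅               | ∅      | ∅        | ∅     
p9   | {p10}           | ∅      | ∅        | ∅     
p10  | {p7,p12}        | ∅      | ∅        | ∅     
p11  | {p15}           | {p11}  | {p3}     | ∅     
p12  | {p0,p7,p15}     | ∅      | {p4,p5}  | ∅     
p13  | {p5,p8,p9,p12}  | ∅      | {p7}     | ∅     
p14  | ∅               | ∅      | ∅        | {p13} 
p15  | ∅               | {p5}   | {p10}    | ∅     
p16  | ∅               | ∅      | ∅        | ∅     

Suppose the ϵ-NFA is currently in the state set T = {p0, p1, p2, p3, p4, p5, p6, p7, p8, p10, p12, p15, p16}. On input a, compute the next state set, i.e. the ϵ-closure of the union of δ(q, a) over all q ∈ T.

p5 on a → {p14}.
p15 on a → {p5}.
No a-transition from p0, p1, p2, p3, p4, p6, p7, p8, p10, p12, p16.
Union after reading a: {p5, p14}.
Now take the ϵ-closure:
From p5 via ϵ: add p3.
From p3 via ϵ: add p1, p6, p10.
From p1 via ϵ: add p7.
From p10 via ϵ: add p12.
From p7 via ϵ: add p4.
From p12 via ϵ: add p0, p15.
From p0 via ϵ: add p16.
No new states can be added; the closed set is {p0, p1, p3, p4, p5, p6, p7, p10, p12, p14, p15, p16}.

{p0, p1, p3, p4, p5, p6, p7, p10, p12, p14, p15, p16}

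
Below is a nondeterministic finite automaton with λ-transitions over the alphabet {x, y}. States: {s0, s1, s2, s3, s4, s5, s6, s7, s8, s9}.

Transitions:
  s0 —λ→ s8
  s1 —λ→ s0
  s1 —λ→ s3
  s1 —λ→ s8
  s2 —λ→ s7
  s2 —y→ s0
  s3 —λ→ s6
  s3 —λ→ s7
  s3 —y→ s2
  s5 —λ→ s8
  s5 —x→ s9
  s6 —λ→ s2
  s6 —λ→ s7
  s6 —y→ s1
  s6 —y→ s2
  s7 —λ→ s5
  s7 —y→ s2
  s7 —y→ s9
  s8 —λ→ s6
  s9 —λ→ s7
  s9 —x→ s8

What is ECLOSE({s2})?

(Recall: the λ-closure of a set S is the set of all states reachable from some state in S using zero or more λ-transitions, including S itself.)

Start with {s2}.
From s2 via λ: add s7.
From s7 via λ: add s5.
From s5 via λ: add s8.
From s8 via λ: add s6.
No new states can be added; the closed set is {s2, s5, s6, s7, s8}.

{s2, s5, s6, s7, s8}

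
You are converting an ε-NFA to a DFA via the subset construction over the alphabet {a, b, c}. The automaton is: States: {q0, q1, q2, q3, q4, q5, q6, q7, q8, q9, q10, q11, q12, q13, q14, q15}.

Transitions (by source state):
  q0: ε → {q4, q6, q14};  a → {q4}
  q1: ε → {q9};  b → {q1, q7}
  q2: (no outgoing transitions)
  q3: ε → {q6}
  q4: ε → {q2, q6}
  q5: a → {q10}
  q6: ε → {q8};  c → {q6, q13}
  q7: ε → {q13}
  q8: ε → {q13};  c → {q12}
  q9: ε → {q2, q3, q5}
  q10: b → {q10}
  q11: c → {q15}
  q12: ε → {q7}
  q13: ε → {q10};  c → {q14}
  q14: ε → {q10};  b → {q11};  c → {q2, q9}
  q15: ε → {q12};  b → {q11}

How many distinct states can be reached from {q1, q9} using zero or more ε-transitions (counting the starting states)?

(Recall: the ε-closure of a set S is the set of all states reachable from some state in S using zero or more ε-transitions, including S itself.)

9

Start with {q1, q9}.
From q9 via ε: add q2, q3, q5.
From q3 via ε: add q6.
From q6 via ε: add q8.
From q8 via ε: add q13.
From q13 via ε: add q10.
ε-closure = {q1, q2, q3, q5, q6, q8, q9, q10, q13}, which has 9 states.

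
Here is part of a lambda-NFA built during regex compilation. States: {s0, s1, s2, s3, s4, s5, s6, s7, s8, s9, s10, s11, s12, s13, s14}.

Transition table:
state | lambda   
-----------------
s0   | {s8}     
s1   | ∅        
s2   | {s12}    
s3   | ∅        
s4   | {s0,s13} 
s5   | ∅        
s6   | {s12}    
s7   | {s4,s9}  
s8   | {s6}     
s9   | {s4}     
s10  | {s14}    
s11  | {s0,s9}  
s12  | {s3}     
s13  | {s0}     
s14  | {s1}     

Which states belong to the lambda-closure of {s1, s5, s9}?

Start with {s1, s5, s9}.
From s9 via lambda: add s4.
From s4 via lambda: add s0, s13.
From s0 via lambda: add s8.
From s8 via lambda: add s6.
From s6 via lambda: add s12.
From s12 via lambda: add s3.
No new states can be added; the closed set is {s0, s1, s3, s4, s5, s6, s8, s9, s12, s13}.

{s0, s1, s3, s4, s5, s6, s8, s9, s12, s13}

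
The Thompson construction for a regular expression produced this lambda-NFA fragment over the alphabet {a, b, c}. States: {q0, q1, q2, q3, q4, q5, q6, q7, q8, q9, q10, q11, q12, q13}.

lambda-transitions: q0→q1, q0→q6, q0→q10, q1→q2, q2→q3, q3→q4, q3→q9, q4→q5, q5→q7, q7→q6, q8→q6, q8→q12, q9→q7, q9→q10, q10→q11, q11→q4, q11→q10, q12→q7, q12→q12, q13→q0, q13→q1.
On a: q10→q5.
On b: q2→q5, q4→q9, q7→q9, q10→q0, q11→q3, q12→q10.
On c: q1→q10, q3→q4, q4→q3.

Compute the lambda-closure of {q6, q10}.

Start with {q6, q10}.
From q10 via lambda: add q11.
From q11 via lambda: add q4.
From q4 via lambda: add q5.
From q5 via lambda: add q7.
No new states can be added; the closed set is {q4, q5, q6, q7, q10, q11}.

{q4, q5, q6, q7, q10, q11}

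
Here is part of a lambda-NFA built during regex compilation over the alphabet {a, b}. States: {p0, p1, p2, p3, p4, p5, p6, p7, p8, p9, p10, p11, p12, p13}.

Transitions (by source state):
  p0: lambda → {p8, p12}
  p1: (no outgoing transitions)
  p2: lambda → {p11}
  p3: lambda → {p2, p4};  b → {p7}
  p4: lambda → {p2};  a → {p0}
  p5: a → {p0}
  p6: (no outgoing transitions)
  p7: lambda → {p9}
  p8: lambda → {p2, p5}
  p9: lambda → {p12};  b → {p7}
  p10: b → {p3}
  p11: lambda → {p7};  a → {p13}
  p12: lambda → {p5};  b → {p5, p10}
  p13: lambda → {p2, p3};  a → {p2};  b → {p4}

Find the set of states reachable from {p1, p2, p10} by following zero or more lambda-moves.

Start with {p1, p2, p10}.
From p2 via lambda: add p11.
From p11 via lambda: add p7.
From p7 via lambda: add p9.
From p9 via lambda: add p12.
From p12 via lambda: add p5.
No new states can be added; the closed set is {p1, p2, p5, p7, p9, p10, p11, p12}.

{p1, p2, p5, p7, p9, p10, p11, p12}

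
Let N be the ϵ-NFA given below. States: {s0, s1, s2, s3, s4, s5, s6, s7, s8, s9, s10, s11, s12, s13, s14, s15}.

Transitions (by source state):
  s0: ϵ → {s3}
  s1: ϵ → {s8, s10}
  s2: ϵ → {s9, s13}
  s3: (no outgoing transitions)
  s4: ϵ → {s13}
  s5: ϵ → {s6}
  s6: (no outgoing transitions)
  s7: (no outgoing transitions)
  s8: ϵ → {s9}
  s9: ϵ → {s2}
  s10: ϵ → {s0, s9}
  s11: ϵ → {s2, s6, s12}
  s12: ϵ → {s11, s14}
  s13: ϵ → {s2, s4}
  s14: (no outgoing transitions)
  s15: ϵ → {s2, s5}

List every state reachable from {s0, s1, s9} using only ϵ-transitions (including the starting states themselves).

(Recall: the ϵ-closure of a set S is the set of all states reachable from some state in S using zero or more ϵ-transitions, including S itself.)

Start with {s0, s1, s9}.
From s0 via ϵ: add s3.
From s1 via ϵ: add s8, s10.
From s9 via ϵ: add s2.
From s2 via ϵ: add s13.
From s13 via ϵ: add s4.
No new states can be added; the closed set is {s0, s1, s2, s3, s4, s8, s9, s10, s13}.

{s0, s1, s2, s3, s4, s8, s9, s10, s13}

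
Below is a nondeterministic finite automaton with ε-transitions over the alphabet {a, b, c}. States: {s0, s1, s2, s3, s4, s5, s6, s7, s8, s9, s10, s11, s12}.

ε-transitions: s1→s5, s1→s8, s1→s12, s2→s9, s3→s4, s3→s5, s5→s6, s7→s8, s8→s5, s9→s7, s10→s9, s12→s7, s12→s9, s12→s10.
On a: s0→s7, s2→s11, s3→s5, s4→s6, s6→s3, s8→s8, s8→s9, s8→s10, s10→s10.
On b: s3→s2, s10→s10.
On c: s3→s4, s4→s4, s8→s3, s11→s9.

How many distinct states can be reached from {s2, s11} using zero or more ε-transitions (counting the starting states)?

7

Start with {s2, s11}.
From s2 via ε: add s9.
From s9 via ε: add s7.
From s7 via ε: add s8.
From s8 via ε: add s5.
From s5 via ε: add s6.
ε-closure = {s2, s5, s6, s7, s8, s9, s11}, which has 7 states.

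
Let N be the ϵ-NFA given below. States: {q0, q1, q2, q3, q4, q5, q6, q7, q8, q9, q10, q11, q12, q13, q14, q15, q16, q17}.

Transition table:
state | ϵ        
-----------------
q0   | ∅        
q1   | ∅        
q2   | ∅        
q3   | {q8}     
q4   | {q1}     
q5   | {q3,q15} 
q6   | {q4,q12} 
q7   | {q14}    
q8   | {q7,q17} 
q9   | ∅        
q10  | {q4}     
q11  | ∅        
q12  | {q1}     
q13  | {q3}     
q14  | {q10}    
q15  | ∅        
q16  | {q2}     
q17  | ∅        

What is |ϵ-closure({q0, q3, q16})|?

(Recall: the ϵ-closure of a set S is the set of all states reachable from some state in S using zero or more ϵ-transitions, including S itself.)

Start with {q0, q3, q16}.
From q3 via ϵ: add q8.
From q16 via ϵ: add q2.
From q8 via ϵ: add q7, q17.
From q7 via ϵ: add q14.
From q14 via ϵ: add q10.
From q10 via ϵ: add q4.
From q4 via ϵ: add q1.
ϵ-closure = {q0, q1, q2, q3, q4, q7, q8, q10, q14, q16, q17}, which has 11 states.

11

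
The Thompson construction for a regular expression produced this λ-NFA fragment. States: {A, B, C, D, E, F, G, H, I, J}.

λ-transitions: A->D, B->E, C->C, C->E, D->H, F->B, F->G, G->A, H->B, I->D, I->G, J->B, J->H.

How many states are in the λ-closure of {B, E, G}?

6

Start with {B, E, G}.
From G via λ: add A.
From A via λ: add D.
From D via λ: add H.
λ-closure = {A, B, D, E, G, H}, which has 6 states.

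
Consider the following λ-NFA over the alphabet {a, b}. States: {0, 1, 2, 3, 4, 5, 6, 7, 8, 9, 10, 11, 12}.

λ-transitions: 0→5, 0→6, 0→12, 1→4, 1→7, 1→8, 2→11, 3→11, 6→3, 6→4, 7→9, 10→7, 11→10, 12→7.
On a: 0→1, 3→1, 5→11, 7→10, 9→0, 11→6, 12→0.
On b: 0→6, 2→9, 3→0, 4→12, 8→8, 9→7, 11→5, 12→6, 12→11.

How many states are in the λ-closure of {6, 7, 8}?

Start with {6, 7, 8}.
From 6 via λ: add 3, 4.
From 7 via λ: add 9.
From 3 via λ: add 11.
From 11 via λ: add 10.
λ-closure = {3, 4, 6, 7, 8, 9, 10, 11}, which has 8 states.

8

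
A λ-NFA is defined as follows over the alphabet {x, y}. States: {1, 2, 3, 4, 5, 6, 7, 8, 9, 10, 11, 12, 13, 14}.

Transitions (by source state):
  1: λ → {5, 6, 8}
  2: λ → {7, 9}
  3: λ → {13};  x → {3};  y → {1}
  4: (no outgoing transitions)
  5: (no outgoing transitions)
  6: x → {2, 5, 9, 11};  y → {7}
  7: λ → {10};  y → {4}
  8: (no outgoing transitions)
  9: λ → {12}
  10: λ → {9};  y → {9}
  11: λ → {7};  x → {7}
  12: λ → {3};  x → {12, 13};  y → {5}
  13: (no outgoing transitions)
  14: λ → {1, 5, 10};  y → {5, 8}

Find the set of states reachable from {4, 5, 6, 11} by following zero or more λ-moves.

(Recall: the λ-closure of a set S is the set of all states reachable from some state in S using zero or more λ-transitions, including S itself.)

Start with {4, 5, 6, 11}.
From 11 via λ: add 7.
From 7 via λ: add 10.
From 10 via λ: add 9.
From 9 via λ: add 12.
From 12 via λ: add 3.
From 3 via λ: add 13.
No new states can be added; the closed set is {3, 4, 5, 6, 7, 9, 10, 11, 12, 13}.

{3, 4, 5, 6, 7, 9, 10, 11, 12, 13}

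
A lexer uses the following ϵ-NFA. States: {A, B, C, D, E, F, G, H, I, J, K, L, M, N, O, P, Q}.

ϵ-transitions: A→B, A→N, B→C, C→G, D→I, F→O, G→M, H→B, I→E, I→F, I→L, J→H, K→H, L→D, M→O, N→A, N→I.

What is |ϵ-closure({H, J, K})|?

Start with {H, J, K}.
From H via ϵ: add B.
From B via ϵ: add C.
From C via ϵ: add G.
From G via ϵ: add M.
From M via ϵ: add O.
ϵ-closure = {B, C, G, H, J, K, M, O}, which has 8 states.

8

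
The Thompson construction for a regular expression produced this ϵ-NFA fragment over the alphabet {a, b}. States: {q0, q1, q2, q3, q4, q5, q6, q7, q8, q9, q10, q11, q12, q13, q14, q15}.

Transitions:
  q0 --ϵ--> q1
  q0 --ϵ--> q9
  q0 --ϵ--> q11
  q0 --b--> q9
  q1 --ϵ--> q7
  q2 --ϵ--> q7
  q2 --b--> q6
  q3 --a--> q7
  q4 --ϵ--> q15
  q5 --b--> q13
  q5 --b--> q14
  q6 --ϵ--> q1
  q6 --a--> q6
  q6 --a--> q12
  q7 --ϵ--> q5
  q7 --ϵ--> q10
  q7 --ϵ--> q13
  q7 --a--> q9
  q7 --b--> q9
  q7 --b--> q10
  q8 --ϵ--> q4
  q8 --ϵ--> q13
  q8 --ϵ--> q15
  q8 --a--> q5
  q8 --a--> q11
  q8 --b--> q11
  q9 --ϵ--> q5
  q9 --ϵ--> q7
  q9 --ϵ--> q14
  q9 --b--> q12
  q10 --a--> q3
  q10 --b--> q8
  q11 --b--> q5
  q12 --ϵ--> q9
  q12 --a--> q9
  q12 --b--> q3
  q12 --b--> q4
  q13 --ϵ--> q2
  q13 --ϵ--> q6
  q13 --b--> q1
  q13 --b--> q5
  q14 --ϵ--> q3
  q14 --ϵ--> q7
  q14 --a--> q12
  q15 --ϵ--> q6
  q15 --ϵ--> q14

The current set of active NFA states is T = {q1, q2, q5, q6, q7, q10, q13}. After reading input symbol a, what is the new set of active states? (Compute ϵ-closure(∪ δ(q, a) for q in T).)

{q1, q2, q3, q5, q6, q7, q9, q10, q12, q13, q14}

q6 on a → {q6, q12}.
q7 on a → {q9}.
q10 on a → {q3}.
No a-transition from q1, q2, q5, q13.
Union after reading a: {q3, q6, q9, q12}.
Now take the ϵ-closure:
From q6 via ϵ: add q1.
From q9 via ϵ: add q5, q7, q14.
From q7 via ϵ: add q10, q13.
From q13 via ϵ: add q2.
No new states can be added; the closed set is {q1, q2, q3, q5, q6, q7, q9, q10, q12, q13, q14}.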